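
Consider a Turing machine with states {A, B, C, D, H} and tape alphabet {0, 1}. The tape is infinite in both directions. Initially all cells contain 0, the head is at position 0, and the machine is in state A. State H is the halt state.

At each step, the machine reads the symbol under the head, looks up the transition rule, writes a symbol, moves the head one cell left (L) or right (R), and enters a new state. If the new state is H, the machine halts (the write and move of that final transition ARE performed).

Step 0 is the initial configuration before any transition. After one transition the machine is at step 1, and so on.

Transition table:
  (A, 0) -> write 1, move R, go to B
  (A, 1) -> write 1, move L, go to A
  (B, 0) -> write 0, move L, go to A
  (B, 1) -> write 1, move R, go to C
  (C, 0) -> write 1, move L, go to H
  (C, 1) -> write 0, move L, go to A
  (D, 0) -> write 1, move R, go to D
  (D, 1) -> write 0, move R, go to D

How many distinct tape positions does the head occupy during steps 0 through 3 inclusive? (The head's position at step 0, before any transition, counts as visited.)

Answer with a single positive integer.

Step 1: in state A at pos 0, read 0 -> (A,0)->write 1,move R,goto B. Now: state=B, head=1, tape[-1..2]=0100 (head:   ^)
Step 2: in state B at pos 1, read 0 -> (B,0)->write 0,move L,goto A. Now: state=A, head=0, tape[-1..2]=0100 (head:  ^)
Step 3: in state A at pos 0, read 1 -> (A,1)->write 1,move L,goto A. Now: state=A, head=-1, tape[-2..2]=00100 (head:  ^)
Head positions at steps 0..3: starting at 0, distinct positions visited = {-1, 0, 1} -> 3 position(s)

Answer: 3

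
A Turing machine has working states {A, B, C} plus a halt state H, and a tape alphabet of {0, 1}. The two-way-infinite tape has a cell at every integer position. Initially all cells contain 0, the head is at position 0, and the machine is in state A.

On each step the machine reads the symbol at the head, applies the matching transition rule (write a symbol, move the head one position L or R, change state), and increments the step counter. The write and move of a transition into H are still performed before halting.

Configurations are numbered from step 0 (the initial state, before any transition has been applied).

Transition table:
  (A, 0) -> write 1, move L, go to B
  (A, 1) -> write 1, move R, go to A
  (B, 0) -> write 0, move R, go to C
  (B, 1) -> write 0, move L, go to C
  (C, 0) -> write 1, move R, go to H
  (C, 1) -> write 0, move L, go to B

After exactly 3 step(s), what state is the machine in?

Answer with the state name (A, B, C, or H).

Step 1: in state A at pos 0, read 0 -> (A,0)->write 1,move L,goto B. Now: state=B, head=-1, tape[-2..1]=0010 (head:  ^)
Step 2: in state B at pos -1, read 0 -> (B,0)->write 0,move R,goto C. Now: state=C, head=0, tape[-2..1]=0010 (head:   ^)
Step 3: in state C at pos 0, read 1 -> (C,1)->write 0,move L,goto B. Now: state=B, head=-1, tape[-2..1]=0000 (head:  ^)

Answer: B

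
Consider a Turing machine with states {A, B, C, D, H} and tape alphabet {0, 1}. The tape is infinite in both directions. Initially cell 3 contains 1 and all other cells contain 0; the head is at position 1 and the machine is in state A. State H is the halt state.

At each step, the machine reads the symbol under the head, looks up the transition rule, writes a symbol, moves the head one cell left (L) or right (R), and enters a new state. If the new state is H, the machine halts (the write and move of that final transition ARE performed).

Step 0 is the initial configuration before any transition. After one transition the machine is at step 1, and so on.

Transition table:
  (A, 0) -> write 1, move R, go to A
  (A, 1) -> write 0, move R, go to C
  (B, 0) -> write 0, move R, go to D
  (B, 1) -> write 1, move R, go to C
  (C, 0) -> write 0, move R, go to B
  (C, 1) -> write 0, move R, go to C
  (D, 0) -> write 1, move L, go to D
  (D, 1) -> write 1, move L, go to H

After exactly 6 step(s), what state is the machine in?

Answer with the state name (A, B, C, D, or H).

Answer: D

Derivation:
Step 1: in state A at pos 1, read 0 -> (A,0)->write 1,move R,goto A. Now: state=A, head=2, tape[0..4]=01010 (head:   ^)
Step 2: in state A at pos 2, read 0 -> (A,0)->write 1,move R,goto A. Now: state=A, head=3, tape[0..4]=01110 (head:    ^)
Step 3: in state A at pos 3, read 1 -> (A,1)->write 0,move R,goto C. Now: state=C, head=4, tape[0..5]=011000 (head:     ^)
Step 4: in state C at pos 4, read 0 -> (C,0)->write 0,move R,goto B. Now: state=B, head=5, tape[0..6]=0110000 (head:      ^)
Step 5: in state B at pos 5, read 0 -> (B,0)->write 0,move R,goto D. Now: state=D, head=6, tape[0..7]=01100000 (head:       ^)
Step 6: in state D at pos 6, read 0 -> (D,0)->write 1,move L,goto D. Now: state=D, head=5, tape[0..7]=01100010 (head:      ^)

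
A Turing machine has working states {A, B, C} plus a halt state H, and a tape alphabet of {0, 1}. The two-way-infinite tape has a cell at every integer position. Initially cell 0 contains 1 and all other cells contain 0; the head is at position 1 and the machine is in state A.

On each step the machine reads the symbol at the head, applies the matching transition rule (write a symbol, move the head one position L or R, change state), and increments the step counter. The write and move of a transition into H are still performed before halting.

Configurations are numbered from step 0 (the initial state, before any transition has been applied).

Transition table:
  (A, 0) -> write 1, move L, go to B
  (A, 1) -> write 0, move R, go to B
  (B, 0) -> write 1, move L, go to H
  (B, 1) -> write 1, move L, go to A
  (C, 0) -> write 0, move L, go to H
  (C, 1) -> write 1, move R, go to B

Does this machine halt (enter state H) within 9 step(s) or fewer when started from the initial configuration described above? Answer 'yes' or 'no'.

Step 1: in state A at pos 1, read 0 -> (A,0)->write 1,move L,goto B. Now: state=B, head=0, tape[-1..2]=0110 (head:  ^)
Step 2: in state B at pos 0, read 1 -> (B,1)->write 1,move L,goto A. Now: state=A, head=-1, tape[-2..2]=00110 (head:  ^)
Step 3: in state A at pos -1, read 0 -> (A,0)->write 1,move L,goto B. Now: state=B, head=-2, tape[-3..2]=001110 (head:  ^)
Step 4: in state B at pos -2, read 0 -> (B,0)->write 1,move L,goto H. Now: state=H, head=-3, tape[-4..2]=0011110 (head:  ^)
State H reached at step 4; 4 <= 9 -> yes

Answer: yes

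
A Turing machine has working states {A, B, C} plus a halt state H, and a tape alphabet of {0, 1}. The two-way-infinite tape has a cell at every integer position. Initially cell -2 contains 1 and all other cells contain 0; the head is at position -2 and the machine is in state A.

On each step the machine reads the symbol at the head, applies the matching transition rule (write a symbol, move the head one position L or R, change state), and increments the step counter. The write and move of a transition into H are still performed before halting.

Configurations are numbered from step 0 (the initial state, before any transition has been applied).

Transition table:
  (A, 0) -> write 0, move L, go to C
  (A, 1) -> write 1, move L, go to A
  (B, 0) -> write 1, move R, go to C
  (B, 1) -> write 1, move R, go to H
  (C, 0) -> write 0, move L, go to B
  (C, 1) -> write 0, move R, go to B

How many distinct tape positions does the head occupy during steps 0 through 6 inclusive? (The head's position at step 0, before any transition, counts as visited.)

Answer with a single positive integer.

Answer: 4

Derivation:
Step 1: in state A at pos -2, read 1 -> (A,1)->write 1,move L,goto A. Now: state=A, head=-3, tape[-4..-1]=0010 (head:  ^)
Step 2: in state A at pos -3, read 0 -> (A,0)->write 0,move L,goto C. Now: state=C, head=-4, tape[-5..-1]=00010 (head:  ^)
Step 3: in state C at pos -4, read 0 -> (C,0)->write 0,move L,goto B. Now: state=B, head=-5, tape[-6..-1]=000010 (head:  ^)
Step 4: in state B at pos -5, read 0 -> (B,0)->write 1,move R,goto C. Now: state=C, head=-4, tape[-6..-1]=010010 (head:   ^)
Step 5: in state C at pos -4, read 0 -> (C,0)->write 0,move L,goto B. Now: state=B, head=-5, tape[-6..-1]=010010 (head:  ^)
Step 6: in state B at pos -5, read 1 -> (B,1)->write 1,move R,goto H. Now: state=H, head=-4, tape[-6..-1]=010010 (head:   ^)
Head positions at steps 0..6: starting at -2, distinct positions visited = {-5, -4, -3, -2} -> 4 position(s)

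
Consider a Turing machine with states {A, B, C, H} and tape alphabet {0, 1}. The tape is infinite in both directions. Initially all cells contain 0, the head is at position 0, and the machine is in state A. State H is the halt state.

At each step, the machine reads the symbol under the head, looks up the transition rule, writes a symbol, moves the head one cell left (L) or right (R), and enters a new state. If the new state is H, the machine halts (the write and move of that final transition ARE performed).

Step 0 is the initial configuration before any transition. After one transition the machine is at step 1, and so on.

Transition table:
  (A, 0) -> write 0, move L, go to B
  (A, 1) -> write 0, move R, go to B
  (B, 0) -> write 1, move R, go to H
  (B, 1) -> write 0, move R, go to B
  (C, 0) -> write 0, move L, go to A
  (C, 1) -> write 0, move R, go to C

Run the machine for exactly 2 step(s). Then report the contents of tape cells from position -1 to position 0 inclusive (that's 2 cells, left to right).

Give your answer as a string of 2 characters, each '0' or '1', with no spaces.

Step 1: in state A at pos 0, read 0 -> (A,0)->write 0,move L,goto B. Now: state=B, head=-1, tape[-2..1]=0000 (head:  ^)
Step 2: in state B at pos -1, read 0 -> (B,0)->write 1,move R,goto H. Now: state=H, head=0, tape[-2..1]=0100 (head:   ^)

Answer: 10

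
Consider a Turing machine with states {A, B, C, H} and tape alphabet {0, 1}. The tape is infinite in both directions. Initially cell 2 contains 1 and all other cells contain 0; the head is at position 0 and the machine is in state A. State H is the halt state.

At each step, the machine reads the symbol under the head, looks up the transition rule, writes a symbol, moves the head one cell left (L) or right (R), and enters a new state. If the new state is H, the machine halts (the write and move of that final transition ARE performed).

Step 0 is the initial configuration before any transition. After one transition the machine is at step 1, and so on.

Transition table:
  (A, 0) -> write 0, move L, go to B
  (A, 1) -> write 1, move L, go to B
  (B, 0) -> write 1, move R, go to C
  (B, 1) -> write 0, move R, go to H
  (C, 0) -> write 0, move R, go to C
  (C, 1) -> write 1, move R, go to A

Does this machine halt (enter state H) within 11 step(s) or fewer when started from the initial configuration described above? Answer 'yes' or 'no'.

Answer: yes

Derivation:
Step 1: in state A at pos 0, read 0 -> (A,0)->write 0,move L,goto B. Now: state=B, head=-1, tape[-2..3]=000010 (head:  ^)
Step 2: in state B at pos -1, read 0 -> (B,0)->write 1,move R,goto C. Now: state=C, head=0, tape[-2..3]=010010 (head:   ^)
Step 3: in state C at pos 0, read 0 -> (C,0)->write 0,move R,goto C. Now: state=C, head=1, tape[-2..3]=010010 (head:    ^)
Step 4: in state C at pos 1, read 0 -> (C,0)->write 0,move R,goto C. Now: state=C, head=2, tape[-2..3]=010010 (head:     ^)
Step 5: in state C at pos 2, read 1 -> (C,1)->write 1,move R,goto A. Now: state=A, head=3, tape[-2..4]=0100100 (head:      ^)
Step 6: in state A at pos 3, read 0 -> (A,0)->write 0,move L,goto B. Now: state=B, head=2, tape[-2..4]=0100100 (head:     ^)
Step 7: in state B at pos 2, read 1 -> (B,1)->write 0,move R,goto H. Now: state=H, head=3, tape[-2..4]=0100000 (head:      ^)
State H reached at step 7; 7 <= 11 -> yes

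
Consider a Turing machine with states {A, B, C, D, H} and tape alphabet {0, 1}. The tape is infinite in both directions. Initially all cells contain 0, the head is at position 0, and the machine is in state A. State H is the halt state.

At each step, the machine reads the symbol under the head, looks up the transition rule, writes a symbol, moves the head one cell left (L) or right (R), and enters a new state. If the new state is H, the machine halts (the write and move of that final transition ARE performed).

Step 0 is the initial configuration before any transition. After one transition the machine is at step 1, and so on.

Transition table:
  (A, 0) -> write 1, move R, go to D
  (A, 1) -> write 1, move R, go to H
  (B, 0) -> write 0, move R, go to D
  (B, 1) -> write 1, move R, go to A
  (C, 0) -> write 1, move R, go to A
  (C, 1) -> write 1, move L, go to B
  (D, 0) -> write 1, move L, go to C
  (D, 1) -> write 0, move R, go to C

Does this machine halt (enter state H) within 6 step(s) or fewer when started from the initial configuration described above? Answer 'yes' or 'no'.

Step 1: in state A at pos 0, read 0 -> (A,0)->write 1,move R,goto D. Now: state=D, head=1, tape[-1..2]=0100 (head:   ^)
Step 2: in state D at pos 1, read 0 -> (D,0)->write 1,move L,goto C. Now: state=C, head=0, tape[-1..2]=0110 (head:  ^)
Step 3: in state C at pos 0, read 1 -> (C,1)->write 1,move L,goto B. Now: state=B, head=-1, tape[-2..2]=00110 (head:  ^)
Step 4: in state B at pos -1, read 0 -> (B,0)->write 0,move R,goto D. Now: state=D, head=0, tape[-2..2]=00110 (head:   ^)
Step 5: in state D at pos 0, read 1 -> (D,1)->write 0,move R,goto C. Now: state=C, head=1, tape[-2..2]=00010 (head:    ^)
Step 6: in state C at pos 1, read 1 -> (C,1)->write 1,move L,goto B. Now: state=B, head=0, tape[-2..2]=00010 (head:   ^)
After 6 step(s): state = B (not H) -> not halted within 6 -> no

Answer: no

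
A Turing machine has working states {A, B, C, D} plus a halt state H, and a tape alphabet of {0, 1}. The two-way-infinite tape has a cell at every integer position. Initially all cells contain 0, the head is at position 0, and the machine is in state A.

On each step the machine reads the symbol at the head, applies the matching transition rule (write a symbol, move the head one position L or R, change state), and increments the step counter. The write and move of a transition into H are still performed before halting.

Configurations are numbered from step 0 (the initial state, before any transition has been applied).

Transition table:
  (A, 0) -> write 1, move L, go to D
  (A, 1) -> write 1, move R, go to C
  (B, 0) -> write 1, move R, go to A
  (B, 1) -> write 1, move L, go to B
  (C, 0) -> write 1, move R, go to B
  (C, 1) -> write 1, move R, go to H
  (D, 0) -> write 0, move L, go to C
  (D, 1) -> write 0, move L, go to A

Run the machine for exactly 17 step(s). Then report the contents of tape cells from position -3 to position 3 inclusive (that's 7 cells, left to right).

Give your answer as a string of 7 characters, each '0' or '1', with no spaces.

Step 1: in state A at pos 0, read 0 -> (A,0)->write 1,move L,goto D. Now: state=D, head=-1, tape[-2..1]=0010 (head:  ^)
Step 2: in state D at pos -1, read 0 -> (D,0)->write 0,move L,goto C. Now: state=C, head=-2, tape[-3..1]=00010 (head:  ^)
Step 3: in state C at pos -2, read 0 -> (C,0)->write 1,move R,goto B. Now: state=B, head=-1, tape[-3..1]=01010 (head:   ^)
Step 4: in state B at pos -1, read 0 -> (B,0)->write 1,move R,goto A. Now: state=A, head=0, tape[-3..1]=01110 (head:    ^)
Step 5: in state A at pos 0, read 1 -> (A,1)->write 1,move R,goto C. Now: state=C, head=1, tape[-3..2]=011100 (head:     ^)
Step 6: in state C at pos 1, read 0 -> (C,0)->write 1,move R,goto B. Now: state=B, head=2, tape[-3..3]=0111100 (head:      ^)
Step 7: in state B at pos 2, read 0 -> (B,0)->write 1,move R,goto A. Now: state=A, head=3, tape[-3..4]=01111100 (head:       ^)
Step 8: in state A at pos 3, read 0 -> (A,0)->write 1,move L,goto D. Now: state=D, head=2, tape[-3..4]=01111110 (head:      ^)
Step 9: in state D at pos 2, read 1 -> (D,1)->write 0,move L,goto A. Now: state=A, head=1, tape[-3..4]=01111010 (head:     ^)
Step 10: in state A at pos 1, read 1 -> (A,1)->write 1,move R,goto C. Now: state=C, head=2, tape[-3..4]=01111010 (head:      ^)
Step 11: in state C at pos 2, read 0 -> (C,0)->write 1,move R,goto B. Now: state=B, head=3, tape[-3..4]=01111110 (head:       ^)
Step 12: in state B at pos 3, read 1 -> (B,1)->write 1,move L,goto B. Now: state=B, head=2, tape[-3..4]=01111110 (head:      ^)
Step 13: in state B at pos 2, read 1 -> (B,1)->write 1,move L,goto B. Now: state=B, head=1, tape[-3..4]=01111110 (head:     ^)
Step 14: in state B at pos 1, read 1 -> (B,1)->write 1,move L,goto B. Now: state=B, head=0, tape[-3..4]=01111110 (head:    ^)
Step 15: in state B at pos 0, read 1 -> (B,1)->write 1,move L,goto B. Now: state=B, head=-1, tape[-3..4]=01111110 (head:   ^)
Step 16: in state B at pos -1, read 1 -> (B,1)->write 1,move L,goto B. Now: state=B, head=-2, tape[-3..4]=01111110 (head:  ^)
Step 17: in state B at pos -2, read 1 -> (B,1)->write 1,move L,goto B. Now: state=B, head=-3, tape[-4..4]=001111110 (head:  ^)

Answer: 0111111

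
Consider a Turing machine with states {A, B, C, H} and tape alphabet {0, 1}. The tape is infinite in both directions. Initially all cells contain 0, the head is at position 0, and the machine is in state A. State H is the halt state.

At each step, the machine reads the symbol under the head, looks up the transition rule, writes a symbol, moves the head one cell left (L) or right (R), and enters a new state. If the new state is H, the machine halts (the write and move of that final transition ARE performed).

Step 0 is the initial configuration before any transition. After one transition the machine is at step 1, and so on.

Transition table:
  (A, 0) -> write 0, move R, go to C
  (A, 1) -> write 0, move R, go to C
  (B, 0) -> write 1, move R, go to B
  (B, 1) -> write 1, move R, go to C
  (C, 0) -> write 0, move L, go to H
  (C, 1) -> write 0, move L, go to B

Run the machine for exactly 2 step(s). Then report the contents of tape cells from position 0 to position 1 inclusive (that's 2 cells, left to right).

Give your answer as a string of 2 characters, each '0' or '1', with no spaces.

Step 1: in state A at pos 0, read 0 -> (A,0)->write 0,move R,goto C. Now: state=C, head=1, tape[-1..2]=0000 (head:   ^)
Step 2: in state C at pos 1, read 0 -> (C,0)->write 0,move L,goto H. Now: state=H, head=0, tape[-1..2]=0000 (head:  ^)

Answer: 00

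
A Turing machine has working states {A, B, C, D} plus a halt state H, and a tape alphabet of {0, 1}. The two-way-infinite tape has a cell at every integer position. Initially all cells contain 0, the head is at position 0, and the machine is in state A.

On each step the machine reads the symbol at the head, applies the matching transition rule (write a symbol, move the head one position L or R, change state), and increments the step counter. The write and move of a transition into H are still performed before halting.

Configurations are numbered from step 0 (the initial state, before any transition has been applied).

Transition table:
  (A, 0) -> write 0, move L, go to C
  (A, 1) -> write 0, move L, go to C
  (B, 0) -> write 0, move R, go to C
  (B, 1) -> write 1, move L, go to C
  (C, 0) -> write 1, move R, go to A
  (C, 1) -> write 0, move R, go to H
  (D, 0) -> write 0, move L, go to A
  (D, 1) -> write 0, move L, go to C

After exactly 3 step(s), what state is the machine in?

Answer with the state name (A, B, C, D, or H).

Answer: C

Derivation:
Step 1: in state A at pos 0, read 0 -> (A,0)->write 0,move L,goto C. Now: state=C, head=-1, tape[-2..1]=0000 (head:  ^)
Step 2: in state C at pos -1, read 0 -> (C,0)->write 1,move R,goto A. Now: state=A, head=0, tape[-2..1]=0100 (head:   ^)
Step 3: in state A at pos 0, read 0 -> (A,0)->write 0,move L,goto C. Now: state=C, head=-1, tape[-2..1]=0100 (head:  ^)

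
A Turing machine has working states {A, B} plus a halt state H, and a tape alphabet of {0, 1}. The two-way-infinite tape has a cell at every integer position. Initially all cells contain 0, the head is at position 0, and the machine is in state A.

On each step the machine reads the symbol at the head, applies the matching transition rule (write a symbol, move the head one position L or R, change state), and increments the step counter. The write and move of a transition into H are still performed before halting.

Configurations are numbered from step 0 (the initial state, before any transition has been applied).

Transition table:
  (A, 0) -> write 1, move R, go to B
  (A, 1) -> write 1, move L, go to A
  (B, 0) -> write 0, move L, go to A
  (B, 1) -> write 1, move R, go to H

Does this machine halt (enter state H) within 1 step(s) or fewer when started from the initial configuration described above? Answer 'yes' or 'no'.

Step 1: in state A at pos 0, read 0 -> (A,0)->write 1,move R,goto B. Now: state=B, head=1, tape[-1..2]=0100 (head:   ^)
After 1 step(s): state = B (not H) -> not halted within 1 -> no

Answer: no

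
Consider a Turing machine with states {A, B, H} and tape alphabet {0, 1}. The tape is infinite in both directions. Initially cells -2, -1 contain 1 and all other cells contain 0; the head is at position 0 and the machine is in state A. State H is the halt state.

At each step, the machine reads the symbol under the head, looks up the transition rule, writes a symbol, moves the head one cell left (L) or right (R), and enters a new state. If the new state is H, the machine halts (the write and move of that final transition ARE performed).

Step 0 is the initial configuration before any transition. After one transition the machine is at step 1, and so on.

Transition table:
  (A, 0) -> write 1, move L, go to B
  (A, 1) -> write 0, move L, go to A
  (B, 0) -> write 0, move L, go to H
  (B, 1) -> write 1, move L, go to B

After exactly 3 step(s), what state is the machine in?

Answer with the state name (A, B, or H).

Step 1: in state A at pos 0, read 0 -> (A,0)->write 1,move L,goto B. Now: state=B, head=-1, tape[-3..1]=01110 (head:   ^)
Step 2: in state B at pos -1, read 1 -> (B,1)->write 1,move L,goto B. Now: state=B, head=-2, tape[-3..1]=01110 (head:  ^)
Step 3: in state B at pos -2, read 1 -> (B,1)->write 1,move L,goto B. Now: state=B, head=-3, tape[-4..1]=001110 (head:  ^)

Answer: B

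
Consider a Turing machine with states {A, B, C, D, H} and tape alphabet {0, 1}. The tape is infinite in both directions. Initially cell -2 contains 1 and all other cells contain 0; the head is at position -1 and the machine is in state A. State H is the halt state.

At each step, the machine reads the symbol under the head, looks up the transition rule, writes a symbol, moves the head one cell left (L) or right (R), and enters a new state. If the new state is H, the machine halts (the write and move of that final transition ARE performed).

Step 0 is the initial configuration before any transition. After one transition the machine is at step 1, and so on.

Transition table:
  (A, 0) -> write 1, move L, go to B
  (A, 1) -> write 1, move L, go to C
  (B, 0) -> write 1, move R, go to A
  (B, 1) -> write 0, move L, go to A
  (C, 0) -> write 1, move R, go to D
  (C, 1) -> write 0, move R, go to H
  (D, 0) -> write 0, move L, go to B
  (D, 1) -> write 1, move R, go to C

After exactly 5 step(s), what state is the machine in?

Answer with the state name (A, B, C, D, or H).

Answer: C

Derivation:
Step 1: in state A at pos -1, read 0 -> (A,0)->write 1,move L,goto B. Now: state=B, head=-2, tape[-3..0]=0110 (head:  ^)
Step 2: in state B at pos -2, read 1 -> (B,1)->write 0,move L,goto A. Now: state=A, head=-3, tape[-4..0]=00010 (head:  ^)
Step 3: in state A at pos -3, read 0 -> (A,0)->write 1,move L,goto B. Now: state=B, head=-4, tape[-5..0]=001010 (head:  ^)
Step 4: in state B at pos -4, read 0 -> (B,0)->write 1,move R,goto A. Now: state=A, head=-3, tape[-5..0]=011010 (head:   ^)
Step 5: in state A at pos -3, read 1 -> (A,1)->write 1,move L,goto C. Now: state=C, head=-4, tape[-5..0]=011010 (head:  ^)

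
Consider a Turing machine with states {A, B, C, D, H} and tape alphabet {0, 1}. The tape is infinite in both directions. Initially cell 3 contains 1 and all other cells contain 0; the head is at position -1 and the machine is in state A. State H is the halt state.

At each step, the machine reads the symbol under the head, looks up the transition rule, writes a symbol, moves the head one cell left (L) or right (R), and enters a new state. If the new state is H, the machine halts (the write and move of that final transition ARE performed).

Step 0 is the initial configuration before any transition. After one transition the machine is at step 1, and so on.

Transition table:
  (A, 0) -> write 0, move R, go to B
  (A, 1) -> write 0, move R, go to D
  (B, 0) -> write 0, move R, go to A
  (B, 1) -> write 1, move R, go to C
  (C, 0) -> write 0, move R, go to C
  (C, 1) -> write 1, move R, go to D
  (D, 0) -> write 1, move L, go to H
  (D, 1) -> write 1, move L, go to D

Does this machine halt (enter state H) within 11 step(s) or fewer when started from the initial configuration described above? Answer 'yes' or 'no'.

Step 1: in state A at pos -1, read 0 -> (A,0)->write 0,move R,goto B. Now: state=B, head=0, tape[-2..4]=0000010 (head:   ^)
Step 2: in state B at pos 0, read 0 -> (B,0)->write 0,move R,goto A. Now: state=A, head=1, tape[-2..4]=0000010 (head:    ^)
Step 3: in state A at pos 1, read 0 -> (A,0)->write 0,move R,goto B. Now: state=B, head=2, tape[-2..4]=0000010 (head:     ^)
Step 4: in state B at pos 2, read 0 -> (B,0)->write 0,move R,goto A. Now: state=A, head=3, tape[-2..4]=0000010 (head:      ^)
Step 5: in state A at pos 3, read 1 -> (A,1)->write 0,move R,goto D. Now: state=D, head=4, tape[-2..5]=00000000 (head:       ^)
Step 6: in state D at pos 4, read 0 -> (D,0)->write 1,move L,goto H. Now: state=H, head=3, tape[-2..5]=00000010 (head:      ^)
State H reached at step 6; 6 <= 11 -> yes

Answer: yes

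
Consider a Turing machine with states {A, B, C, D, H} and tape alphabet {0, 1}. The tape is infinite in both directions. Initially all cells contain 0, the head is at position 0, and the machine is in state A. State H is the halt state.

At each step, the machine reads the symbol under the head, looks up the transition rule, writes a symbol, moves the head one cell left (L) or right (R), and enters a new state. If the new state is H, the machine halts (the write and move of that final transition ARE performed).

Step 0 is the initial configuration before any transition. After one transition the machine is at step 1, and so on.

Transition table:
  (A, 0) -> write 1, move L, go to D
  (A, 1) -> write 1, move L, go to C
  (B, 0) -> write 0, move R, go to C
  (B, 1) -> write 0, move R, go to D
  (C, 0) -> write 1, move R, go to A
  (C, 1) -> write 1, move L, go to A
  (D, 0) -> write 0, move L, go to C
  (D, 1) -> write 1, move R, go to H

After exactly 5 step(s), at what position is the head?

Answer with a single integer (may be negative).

Step 1: in state A at pos 0, read 0 -> (A,0)->write 1,move L,goto D. Now: state=D, head=-1, tape[-2..1]=0010 (head:  ^)
Step 2: in state D at pos -1, read 0 -> (D,0)->write 0,move L,goto C. Now: state=C, head=-2, tape[-3..1]=00010 (head:  ^)
Step 3: in state C at pos -2, read 0 -> (C,0)->write 1,move R,goto A. Now: state=A, head=-1, tape[-3..1]=01010 (head:   ^)
Step 4: in state A at pos -1, read 0 -> (A,0)->write 1,move L,goto D. Now: state=D, head=-2, tape[-3..1]=01110 (head:  ^)
Step 5: in state D at pos -2, read 1 -> (D,1)->write 1,move R,goto H. Now: state=H, head=-1, tape[-3..1]=01110 (head:   ^)

Answer: -1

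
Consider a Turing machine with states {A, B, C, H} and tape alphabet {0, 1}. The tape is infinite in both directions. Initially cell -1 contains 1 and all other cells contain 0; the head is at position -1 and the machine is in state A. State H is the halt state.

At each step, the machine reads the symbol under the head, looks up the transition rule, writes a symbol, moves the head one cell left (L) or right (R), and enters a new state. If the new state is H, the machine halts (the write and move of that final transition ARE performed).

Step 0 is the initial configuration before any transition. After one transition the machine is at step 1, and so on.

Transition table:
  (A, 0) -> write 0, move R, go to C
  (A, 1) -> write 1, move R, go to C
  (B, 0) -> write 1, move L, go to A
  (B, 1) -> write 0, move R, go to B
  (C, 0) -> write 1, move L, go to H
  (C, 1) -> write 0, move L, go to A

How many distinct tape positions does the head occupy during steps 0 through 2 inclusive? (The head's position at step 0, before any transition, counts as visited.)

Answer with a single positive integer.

Answer: 2

Derivation:
Step 1: in state A at pos -1, read 1 -> (A,1)->write 1,move R,goto C. Now: state=C, head=0, tape[-2..1]=0100 (head:   ^)
Step 2: in state C at pos 0, read 0 -> (C,0)->write 1,move L,goto H. Now: state=H, head=-1, tape[-2..1]=0110 (head:  ^)
Head positions at steps 0..2: starting at -1, distinct positions visited = {-1, 0} -> 2 position(s)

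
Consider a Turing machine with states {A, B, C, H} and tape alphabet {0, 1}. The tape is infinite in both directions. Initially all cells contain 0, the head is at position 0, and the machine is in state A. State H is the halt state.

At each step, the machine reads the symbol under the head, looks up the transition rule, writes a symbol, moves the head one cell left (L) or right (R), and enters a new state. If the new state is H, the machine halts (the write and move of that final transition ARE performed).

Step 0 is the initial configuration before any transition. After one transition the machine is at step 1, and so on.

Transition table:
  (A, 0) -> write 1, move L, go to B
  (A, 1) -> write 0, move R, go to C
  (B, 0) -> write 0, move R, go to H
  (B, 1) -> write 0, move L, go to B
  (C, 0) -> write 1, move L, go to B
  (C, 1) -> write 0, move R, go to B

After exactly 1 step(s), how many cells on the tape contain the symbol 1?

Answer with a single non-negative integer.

Step 1: in state A at pos 0, read 0 -> (A,0)->write 1,move L,goto B. Now: state=B, head=-1, tape[-2..1]=0010 (head:  ^)
Cells containing 1 after step 1: {0} -> 1 cell(s)

Answer: 1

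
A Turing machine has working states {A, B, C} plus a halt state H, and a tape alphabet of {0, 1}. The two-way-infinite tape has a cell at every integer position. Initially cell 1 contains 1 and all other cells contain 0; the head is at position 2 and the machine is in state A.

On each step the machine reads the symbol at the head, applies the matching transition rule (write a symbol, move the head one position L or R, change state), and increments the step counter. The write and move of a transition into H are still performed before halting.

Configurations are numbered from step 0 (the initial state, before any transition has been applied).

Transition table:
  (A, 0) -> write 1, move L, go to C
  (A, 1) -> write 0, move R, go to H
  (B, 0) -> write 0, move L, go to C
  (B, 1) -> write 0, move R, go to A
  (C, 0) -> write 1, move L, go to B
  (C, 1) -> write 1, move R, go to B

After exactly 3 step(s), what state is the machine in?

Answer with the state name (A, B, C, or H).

Step 1: in state A at pos 2, read 0 -> (A,0)->write 1,move L,goto C. Now: state=C, head=1, tape[0..3]=0110 (head:  ^)
Step 2: in state C at pos 1, read 1 -> (C,1)->write 1,move R,goto B. Now: state=B, head=2, tape[0..3]=0110 (head:   ^)
Step 3: in state B at pos 2, read 1 -> (B,1)->write 0,move R,goto A. Now: state=A, head=3, tape[0..4]=01000 (head:    ^)

Answer: A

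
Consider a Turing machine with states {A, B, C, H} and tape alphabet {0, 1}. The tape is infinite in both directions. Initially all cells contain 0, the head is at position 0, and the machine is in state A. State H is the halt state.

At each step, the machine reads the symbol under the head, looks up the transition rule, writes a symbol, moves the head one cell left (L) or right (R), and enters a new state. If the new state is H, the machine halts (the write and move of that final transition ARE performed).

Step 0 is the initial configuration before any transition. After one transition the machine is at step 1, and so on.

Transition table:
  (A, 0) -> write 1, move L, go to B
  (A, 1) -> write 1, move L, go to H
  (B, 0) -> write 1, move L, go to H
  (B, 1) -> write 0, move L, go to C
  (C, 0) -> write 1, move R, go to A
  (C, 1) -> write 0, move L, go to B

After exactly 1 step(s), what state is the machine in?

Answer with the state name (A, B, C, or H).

Answer: B

Derivation:
Step 1: in state A at pos 0, read 0 -> (A,0)->write 1,move L,goto B. Now: state=B, head=-1, tape[-2..1]=0010 (head:  ^)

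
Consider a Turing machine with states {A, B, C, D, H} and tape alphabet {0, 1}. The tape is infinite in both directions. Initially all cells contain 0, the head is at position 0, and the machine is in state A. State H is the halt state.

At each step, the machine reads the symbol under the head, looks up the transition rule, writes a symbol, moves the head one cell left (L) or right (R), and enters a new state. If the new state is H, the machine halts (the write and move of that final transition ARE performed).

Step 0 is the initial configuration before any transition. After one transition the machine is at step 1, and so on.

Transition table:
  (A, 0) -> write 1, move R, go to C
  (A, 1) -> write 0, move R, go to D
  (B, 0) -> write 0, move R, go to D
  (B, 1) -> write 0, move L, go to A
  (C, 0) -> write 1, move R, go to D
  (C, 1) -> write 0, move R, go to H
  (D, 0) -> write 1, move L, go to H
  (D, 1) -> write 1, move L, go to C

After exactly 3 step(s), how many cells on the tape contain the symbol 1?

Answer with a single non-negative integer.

Step 1: in state A at pos 0, read 0 -> (A,0)->write 1,move R,goto C. Now: state=C, head=1, tape[-1..2]=0100 (head:   ^)
Step 2: in state C at pos 1, read 0 -> (C,0)->write 1,move R,goto D. Now: state=D, head=2, tape[-1..3]=01100 (head:    ^)
Step 3: in state D at pos 2, read 0 -> (D,0)->write 1,move L,goto H. Now: state=H, head=1, tape[-1..3]=01110 (head:   ^)
Cells containing 1 after step 3: {0, 1, 2} -> 3 cell(s)

Answer: 3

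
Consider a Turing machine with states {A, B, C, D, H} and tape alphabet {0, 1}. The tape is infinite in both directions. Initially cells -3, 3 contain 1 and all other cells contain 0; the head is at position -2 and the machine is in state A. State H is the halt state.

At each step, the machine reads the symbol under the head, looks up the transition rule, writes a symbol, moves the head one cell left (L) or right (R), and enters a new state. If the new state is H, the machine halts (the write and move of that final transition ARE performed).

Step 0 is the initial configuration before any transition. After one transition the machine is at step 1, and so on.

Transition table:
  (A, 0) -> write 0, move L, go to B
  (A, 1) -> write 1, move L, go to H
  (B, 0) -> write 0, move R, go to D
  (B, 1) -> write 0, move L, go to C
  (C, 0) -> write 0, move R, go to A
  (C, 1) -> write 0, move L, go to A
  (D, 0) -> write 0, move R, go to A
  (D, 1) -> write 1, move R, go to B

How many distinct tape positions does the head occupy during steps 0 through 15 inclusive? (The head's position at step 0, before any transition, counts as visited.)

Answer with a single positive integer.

Answer: 6

Derivation:
Step 1: in state A at pos -2, read 0 -> (A,0)->write 0,move L,goto B. Now: state=B, head=-3, tape[-4..4]=010000010 (head:  ^)
Step 2: in state B at pos -3, read 1 -> (B,1)->write 0,move L,goto C. Now: state=C, head=-4, tape[-5..4]=0000000010 (head:  ^)
Step 3: in state C at pos -4, read 0 -> (C,0)->write 0,move R,goto A. Now: state=A, head=-3, tape[-5..4]=0000000010 (head:   ^)
Step 4: in state A at pos -3, read 0 -> (A,0)->write 0,move L,goto B. Now: state=B, head=-4, tape[-5..4]=0000000010 (head:  ^)
Step 5: in state B at pos -4, read 0 -> (B,0)->write 0,move R,goto D. Now: state=D, head=-3, tape[-5..4]=0000000010 (head:   ^)
Step 6: in state D at pos -3, read 0 -> (D,0)->write 0,move R,goto A. Now: state=A, head=-2, tape[-5..4]=0000000010 (head:    ^)
Step 7: in state A at pos -2, read 0 -> (A,0)->write 0,move L,goto B. Now: state=B, head=-3, tape[-5..4]=0000000010 (head:   ^)
Step 8: in state B at pos -3, read 0 -> (B,0)->write 0,move R,goto D. Now: state=D, head=-2, tape[-5..4]=0000000010 (head:    ^)
Step 9: in state D at pos -2, read 0 -> (D,0)->write 0,move R,goto A. Now: state=A, head=-1, tape[-5..4]=0000000010 (head:     ^)
Step 10: in state A at pos -1, read 0 -> (A,0)->write 0,move L,goto B. Now: state=B, head=-2, tape[-5..4]=0000000010 (head:    ^)
Step 11: in state B at pos -2, read 0 -> (B,0)->write 0,move R,goto D. Now: state=D, head=-1, tape[-5..4]=0000000010 (head:     ^)
Step 12: in state D at pos -1, read 0 -> (D,0)->write 0,move R,goto A. Now: state=A, head=0, tape[-5..4]=0000000010 (head:      ^)
Step 13: in state A at pos 0, read 0 -> (A,0)->write 0,move L,goto B. Now: state=B, head=-1, tape[-5..4]=0000000010 (head:     ^)
Step 14: in state B at pos -1, read 0 -> (B,0)->write 0,move R,goto D. Now: state=D, head=0, tape[-5..4]=0000000010 (head:      ^)
Step 15: in state D at pos 0, read 0 -> (D,0)->write 0,move R,goto A. Now: state=A, head=1, tape[-5..4]=0000000010 (head:       ^)
Head positions at steps 0..15: starting at -2, distinct positions visited = {-4, -3, -2, -1, 0, 1} -> 6 position(s)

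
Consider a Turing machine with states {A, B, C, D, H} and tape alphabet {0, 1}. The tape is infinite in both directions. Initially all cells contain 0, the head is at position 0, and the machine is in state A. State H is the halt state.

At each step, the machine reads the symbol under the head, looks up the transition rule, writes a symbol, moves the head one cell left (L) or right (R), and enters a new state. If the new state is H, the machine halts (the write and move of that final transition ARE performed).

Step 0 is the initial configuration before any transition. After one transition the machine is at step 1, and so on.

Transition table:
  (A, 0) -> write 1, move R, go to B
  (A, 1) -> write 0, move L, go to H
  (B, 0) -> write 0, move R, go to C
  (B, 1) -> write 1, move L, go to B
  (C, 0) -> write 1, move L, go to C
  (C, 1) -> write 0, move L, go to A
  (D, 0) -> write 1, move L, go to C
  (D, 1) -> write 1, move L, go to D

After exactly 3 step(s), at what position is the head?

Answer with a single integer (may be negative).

Step 1: in state A at pos 0, read 0 -> (A,0)->write 1,move R,goto B. Now: state=B, head=1, tape[-1..2]=0100 (head:   ^)
Step 2: in state B at pos 1, read 0 -> (B,0)->write 0,move R,goto C. Now: state=C, head=2, tape[-1..3]=01000 (head:    ^)
Step 3: in state C at pos 2, read 0 -> (C,0)->write 1,move L,goto C. Now: state=C, head=1, tape[-1..3]=01010 (head:   ^)

Answer: 1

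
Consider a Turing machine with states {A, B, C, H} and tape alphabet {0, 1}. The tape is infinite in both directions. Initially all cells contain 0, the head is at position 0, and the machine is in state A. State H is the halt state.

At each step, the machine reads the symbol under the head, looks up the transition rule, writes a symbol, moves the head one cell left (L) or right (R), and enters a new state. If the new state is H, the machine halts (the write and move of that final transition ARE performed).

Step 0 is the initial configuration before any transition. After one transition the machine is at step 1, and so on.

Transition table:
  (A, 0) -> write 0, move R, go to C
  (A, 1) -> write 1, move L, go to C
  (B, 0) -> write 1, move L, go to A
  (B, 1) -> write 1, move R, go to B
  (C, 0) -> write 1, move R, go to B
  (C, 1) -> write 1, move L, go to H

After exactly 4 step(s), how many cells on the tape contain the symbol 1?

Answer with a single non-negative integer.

Step 1: in state A at pos 0, read 0 -> (A,0)->write 0,move R,goto C. Now: state=C, head=1, tape[-1..2]=0000 (head:   ^)
Step 2: in state C at pos 1, read 0 -> (C,0)->write 1,move R,goto B. Now: state=B, head=2, tape[-1..3]=00100 (head:    ^)
Step 3: in state B at pos 2, read 0 -> (B,0)->write 1,move L,goto A. Now: state=A, head=1, tape[-1..3]=00110 (head:   ^)
Step 4: in state A at pos 1, read 1 -> (A,1)->write 1,move L,goto C. Now: state=C, head=0, tape[-1..3]=00110 (head:  ^)
Cells containing 1 after step 4: {1, 2} -> 2 cell(s)

Answer: 2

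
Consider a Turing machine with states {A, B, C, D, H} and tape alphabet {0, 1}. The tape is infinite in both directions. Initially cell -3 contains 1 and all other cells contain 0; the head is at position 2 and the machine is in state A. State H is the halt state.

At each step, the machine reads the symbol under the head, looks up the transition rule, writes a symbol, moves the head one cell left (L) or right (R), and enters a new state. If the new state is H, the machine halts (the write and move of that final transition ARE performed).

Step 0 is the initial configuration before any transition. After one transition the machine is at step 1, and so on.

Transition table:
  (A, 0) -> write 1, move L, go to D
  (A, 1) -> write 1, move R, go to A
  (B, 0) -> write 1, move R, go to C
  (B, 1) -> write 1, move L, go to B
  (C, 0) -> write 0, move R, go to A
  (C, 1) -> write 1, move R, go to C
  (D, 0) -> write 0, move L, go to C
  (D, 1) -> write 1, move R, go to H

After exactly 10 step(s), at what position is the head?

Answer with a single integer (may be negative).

Step 1: in state A at pos 2, read 0 -> (A,0)->write 1,move L,goto D. Now: state=D, head=1, tape[-4..3]=01000010 (head:      ^)
Step 2: in state D at pos 1, read 0 -> (D,0)->write 0,move L,goto C. Now: state=C, head=0, tape[-4..3]=01000010 (head:     ^)
Step 3: in state C at pos 0, read 0 -> (C,0)->write 0,move R,goto A. Now: state=A, head=1, tape[-4..3]=01000010 (head:      ^)
Step 4: in state A at pos 1, read 0 -> (A,0)->write 1,move L,goto D. Now: state=D, head=0, tape[-4..3]=01000110 (head:     ^)
Step 5: in state D at pos 0, read 0 -> (D,0)->write 0,move L,goto C. Now: state=C, head=-1, tape[-4..3]=01000110 (head:    ^)
Step 6: in state C at pos -1, read 0 -> (C,0)->write 0,move R,goto A. Now: state=A, head=0, tape[-4..3]=01000110 (head:     ^)
Step 7: in state A at pos 0, read 0 -> (A,0)->write 1,move L,goto D. Now: state=D, head=-1, tape[-4..3]=01001110 (head:    ^)
Step 8: in state D at pos -1, read 0 -> (D,0)->write 0,move L,goto C. Now: state=C, head=-2, tape[-4..3]=01001110 (head:   ^)
Step 9: in state C at pos -2, read 0 -> (C,0)->write 0,move R,goto A. Now: state=A, head=-1, tape[-4..3]=01001110 (head:    ^)
Step 10: in state A at pos -1, read 0 -> (A,0)->write 1,move L,goto D. Now: state=D, head=-2, tape[-4..3]=01011110 (head:   ^)

Answer: -2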